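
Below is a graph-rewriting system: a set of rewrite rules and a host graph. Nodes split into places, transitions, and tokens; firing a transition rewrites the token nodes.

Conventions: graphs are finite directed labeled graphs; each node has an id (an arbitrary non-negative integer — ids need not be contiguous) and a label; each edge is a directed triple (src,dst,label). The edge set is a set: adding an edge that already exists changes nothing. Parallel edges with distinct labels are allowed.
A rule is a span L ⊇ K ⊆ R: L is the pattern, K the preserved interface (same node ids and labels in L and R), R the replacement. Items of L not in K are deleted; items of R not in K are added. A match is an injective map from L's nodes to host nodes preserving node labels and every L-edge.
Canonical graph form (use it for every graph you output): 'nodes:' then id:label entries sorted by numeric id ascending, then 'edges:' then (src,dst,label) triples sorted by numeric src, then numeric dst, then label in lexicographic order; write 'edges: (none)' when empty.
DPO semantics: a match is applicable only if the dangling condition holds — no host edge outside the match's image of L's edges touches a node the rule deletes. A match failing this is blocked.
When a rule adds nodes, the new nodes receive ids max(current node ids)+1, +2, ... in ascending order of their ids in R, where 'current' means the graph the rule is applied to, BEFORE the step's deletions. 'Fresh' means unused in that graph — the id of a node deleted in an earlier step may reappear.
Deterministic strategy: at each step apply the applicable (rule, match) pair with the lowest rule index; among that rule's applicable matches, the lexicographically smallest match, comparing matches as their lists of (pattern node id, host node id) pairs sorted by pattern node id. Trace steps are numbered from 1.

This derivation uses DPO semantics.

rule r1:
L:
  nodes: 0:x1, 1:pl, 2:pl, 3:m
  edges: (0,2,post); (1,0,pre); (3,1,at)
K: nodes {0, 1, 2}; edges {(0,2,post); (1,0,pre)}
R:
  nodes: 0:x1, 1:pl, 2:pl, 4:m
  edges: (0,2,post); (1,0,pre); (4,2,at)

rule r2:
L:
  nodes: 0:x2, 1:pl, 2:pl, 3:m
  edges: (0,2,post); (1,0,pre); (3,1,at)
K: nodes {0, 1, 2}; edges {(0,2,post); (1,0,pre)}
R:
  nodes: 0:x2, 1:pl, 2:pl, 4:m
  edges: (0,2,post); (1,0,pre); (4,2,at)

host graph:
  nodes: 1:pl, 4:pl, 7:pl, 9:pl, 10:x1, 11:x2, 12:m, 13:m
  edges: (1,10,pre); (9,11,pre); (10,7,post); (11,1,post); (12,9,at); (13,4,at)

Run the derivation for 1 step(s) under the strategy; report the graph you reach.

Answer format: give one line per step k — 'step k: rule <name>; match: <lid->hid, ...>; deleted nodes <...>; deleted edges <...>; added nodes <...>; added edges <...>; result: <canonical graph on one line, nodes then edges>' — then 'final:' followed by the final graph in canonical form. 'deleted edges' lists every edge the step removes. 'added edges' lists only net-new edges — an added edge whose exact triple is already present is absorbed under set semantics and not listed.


step 1: rule r2; match: 0->11, 1->9, 2->1, 3->12; deleted nodes 12; deleted edges (12,9,at); added nodes 14; added edges (14,1,at); result: nodes: 1:pl, 4:pl, 7:pl, 9:pl, 10:x1, 11:x2, 13:m, 14:m edges: (1,10,pre); (9,11,pre); (10,7,post); (11,1,post); (13,4,at); (14,1,at)
final:
nodes: 1:pl, 4:pl, 7:pl, 9:pl, 10:x1, 11:x2, 13:m, 14:m
edges: (1,10,pre); (9,11,pre); (10,7,post); (11,1,post); (13,4,at); (14,1,at)


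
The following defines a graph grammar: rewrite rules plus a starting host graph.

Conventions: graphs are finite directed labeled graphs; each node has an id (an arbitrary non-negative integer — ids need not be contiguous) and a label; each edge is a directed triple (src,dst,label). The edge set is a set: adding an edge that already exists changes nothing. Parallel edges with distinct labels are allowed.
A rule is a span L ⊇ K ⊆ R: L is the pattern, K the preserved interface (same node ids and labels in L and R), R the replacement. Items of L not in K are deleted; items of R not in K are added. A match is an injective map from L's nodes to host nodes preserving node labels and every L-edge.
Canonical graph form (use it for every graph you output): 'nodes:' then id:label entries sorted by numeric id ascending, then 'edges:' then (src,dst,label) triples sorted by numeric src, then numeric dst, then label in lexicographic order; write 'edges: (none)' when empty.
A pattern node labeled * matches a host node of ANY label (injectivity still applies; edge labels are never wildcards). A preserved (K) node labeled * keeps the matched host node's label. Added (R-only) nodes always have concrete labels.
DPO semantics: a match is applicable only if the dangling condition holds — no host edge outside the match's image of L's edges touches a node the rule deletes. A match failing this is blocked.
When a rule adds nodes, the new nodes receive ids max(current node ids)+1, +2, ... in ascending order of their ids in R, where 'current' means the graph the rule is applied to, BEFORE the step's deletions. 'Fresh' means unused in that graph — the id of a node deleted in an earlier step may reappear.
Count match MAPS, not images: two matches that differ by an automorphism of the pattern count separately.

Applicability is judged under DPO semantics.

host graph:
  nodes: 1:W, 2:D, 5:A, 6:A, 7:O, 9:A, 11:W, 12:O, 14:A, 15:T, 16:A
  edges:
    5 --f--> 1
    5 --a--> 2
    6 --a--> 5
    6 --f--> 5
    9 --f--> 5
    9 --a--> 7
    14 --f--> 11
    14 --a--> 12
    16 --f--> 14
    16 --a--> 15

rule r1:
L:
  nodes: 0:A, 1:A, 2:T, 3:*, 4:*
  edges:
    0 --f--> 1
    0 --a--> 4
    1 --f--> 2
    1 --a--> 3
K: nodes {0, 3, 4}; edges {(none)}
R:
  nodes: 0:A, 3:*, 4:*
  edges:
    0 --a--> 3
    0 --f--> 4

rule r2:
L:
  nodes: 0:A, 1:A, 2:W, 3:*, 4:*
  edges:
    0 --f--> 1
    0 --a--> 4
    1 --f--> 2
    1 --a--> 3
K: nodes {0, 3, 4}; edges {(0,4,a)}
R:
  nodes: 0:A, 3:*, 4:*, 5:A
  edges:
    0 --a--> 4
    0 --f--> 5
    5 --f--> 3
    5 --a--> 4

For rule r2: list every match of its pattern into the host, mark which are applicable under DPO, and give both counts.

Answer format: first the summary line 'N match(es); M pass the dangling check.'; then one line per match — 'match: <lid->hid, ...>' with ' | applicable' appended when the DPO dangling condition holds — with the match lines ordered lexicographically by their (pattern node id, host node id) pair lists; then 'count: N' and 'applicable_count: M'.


2 match(es); 1 pass the dangling check.
match: 0->9, 1->5, 2->1, 3->2, 4->7
match: 0->16, 1->14, 2->11, 3->12, 4->15 | applicable
count: 2
applicable_count: 1


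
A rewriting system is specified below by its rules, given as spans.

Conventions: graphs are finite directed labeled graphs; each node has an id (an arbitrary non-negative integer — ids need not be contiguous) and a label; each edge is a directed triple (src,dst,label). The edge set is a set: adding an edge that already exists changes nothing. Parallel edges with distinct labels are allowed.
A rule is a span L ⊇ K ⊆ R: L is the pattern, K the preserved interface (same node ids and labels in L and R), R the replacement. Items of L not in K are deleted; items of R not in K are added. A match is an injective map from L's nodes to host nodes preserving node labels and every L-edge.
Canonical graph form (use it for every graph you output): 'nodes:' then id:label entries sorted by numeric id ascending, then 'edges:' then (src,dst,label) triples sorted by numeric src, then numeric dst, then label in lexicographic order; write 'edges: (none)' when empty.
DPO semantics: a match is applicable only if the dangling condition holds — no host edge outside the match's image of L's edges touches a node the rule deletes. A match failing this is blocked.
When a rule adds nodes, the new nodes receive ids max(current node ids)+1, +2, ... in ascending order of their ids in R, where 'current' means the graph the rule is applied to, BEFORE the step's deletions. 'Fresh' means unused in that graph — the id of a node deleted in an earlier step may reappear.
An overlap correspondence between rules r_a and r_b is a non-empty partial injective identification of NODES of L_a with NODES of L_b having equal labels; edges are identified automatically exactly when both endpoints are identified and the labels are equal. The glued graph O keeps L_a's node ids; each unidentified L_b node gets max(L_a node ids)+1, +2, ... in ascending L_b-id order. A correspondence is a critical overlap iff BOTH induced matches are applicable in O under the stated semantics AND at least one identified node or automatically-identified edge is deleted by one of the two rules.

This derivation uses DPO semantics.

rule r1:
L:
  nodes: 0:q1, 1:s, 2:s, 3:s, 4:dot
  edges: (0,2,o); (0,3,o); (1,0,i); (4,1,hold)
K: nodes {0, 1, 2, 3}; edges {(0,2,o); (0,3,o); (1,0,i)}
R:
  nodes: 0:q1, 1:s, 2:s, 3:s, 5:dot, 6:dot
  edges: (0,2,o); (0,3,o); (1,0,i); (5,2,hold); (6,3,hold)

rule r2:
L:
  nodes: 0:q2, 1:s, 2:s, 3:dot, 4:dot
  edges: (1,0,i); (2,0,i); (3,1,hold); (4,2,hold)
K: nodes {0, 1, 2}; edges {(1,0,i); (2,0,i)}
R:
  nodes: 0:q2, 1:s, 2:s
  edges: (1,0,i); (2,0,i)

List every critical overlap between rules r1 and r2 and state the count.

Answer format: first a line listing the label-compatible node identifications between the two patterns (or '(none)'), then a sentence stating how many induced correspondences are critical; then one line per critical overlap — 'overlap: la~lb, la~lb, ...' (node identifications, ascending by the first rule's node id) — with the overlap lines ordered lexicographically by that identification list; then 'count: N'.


label-compatible node identifications between L(r1) and L(r2): 1~1, 1~2, 2~1, 2~2, 3~1, 3~2, 4~3, 4~4
6 of the induced correspondences are critical overlaps of r1 and r2.
overlap: 1~1, 2~2, 4~3
overlap: 1~1, 3~2, 4~3
overlap: 1~1, 4~3
overlap: 1~2, 2~1, 4~4
overlap: 1~2, 3~1, 4~4
overlap: 1~2, 4~4
count: 6


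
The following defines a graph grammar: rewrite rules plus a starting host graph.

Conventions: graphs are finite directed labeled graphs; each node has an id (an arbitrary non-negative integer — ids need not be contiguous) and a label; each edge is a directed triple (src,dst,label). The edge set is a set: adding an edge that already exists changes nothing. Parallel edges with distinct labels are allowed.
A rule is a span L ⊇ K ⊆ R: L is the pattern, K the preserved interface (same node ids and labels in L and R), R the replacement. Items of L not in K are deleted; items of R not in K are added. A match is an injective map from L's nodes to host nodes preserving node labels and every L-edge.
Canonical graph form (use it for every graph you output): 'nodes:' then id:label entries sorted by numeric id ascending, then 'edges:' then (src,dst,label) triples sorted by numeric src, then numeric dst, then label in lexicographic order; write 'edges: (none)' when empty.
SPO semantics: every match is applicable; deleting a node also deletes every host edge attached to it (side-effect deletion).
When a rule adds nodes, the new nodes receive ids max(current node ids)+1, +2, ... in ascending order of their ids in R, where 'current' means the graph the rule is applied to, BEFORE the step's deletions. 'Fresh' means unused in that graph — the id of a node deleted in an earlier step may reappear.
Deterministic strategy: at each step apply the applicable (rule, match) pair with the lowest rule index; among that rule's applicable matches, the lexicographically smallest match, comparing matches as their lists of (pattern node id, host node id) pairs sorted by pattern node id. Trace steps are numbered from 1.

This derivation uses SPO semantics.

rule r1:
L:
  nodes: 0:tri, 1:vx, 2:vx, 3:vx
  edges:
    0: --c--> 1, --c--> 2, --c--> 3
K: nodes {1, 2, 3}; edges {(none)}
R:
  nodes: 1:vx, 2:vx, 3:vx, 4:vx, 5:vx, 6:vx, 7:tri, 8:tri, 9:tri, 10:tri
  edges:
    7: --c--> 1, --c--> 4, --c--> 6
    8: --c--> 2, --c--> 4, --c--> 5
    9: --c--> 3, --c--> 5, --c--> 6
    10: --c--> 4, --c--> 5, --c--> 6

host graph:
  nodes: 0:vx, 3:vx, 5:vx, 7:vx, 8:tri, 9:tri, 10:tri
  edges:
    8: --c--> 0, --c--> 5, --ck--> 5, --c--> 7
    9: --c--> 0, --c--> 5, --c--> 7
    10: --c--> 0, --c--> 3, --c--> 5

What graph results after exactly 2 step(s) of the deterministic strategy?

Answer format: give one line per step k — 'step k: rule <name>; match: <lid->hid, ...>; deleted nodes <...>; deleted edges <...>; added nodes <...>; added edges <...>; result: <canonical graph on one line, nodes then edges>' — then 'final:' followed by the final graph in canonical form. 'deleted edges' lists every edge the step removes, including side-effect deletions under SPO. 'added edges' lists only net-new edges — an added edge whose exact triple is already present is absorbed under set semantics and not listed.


step 1: rule r1; match: 0->8, 1->0, 2->5, 3->7; deleted nodes 8; deleted edges (8,0,c); (8,5,c); (8,5,ck); (8,7,c); added nodes 11, 12, 13, 14, 15, 16, 17; added edges (14,0,c); (14,11,c); (14,13,c); (15,5,c); (15,11,c); (15,12,c); (16,7,c); (16,12,c); (16,13,c); (17,11,c); (17,12,c); (17,13,c); result: nodes: 0:vx, 3:vx, 5:vx, 7:vx, 9:tri, 10:tri, 11:vx, 12:vx, 13:vx, 14:tri, 15:tri, 16:tri, 17:tri edges: (9,0,c); (9,5,c); (9,7,c); (10,0,c); (10,3,c); (10,5,c); (14,0,c); (14,11,c); (14,13,c); (15,5,c); (15,11,c); (15,12,c); (16,7,c); (16,12,c); (16,13,c); (17,11,c); (17,12,c); (17,13,c)
step 2: rule r1; match: 0->9, 1->0, 2->5, 3->7; deleted nodes 9; deleted edges (9,0,c); (9,5,c); (9,7,c); added nodes 18, 19, 20, 21, 22, 23, 24; added edges (21,0,c); (21,18,c); (21,20,c); (22,5,c); (22,18,c); (22,19,c); (23,7,c); (23,19,c); (23,20,c); (24,18,c); (24,19,c); (24,20,c); result: nodes: 0:vx, 3:vx, 5:vx, 7:vx, 10:tri, 11:vx, 12:vx, 13:vx, 14:tri, 15:tri, 16:tri, 17:tri, 18:vx, 19:vx, 20:vx, 21:tri, 22:tri, 23:tri, 24:tri edges: (10,0,c); (10,3,c); (10,5,c); (14,0,c); (14,11,c); (14,13,c); (15,5,c); (15,11,c); (15,12,c); (16,7,c); (16,12,c); (16,13,c); (17,11,c); (17,12,c); (17,13,c); (21,0,c); (21,18,c); (21,20,c); (22,5,c); (22,18,c); (22,19,c); (23,7,c); (23,19,c); (23,20,c); (24,18,c); (24,19,c); (24,20,c)
final:
nodes: 0:vx, 3:vx, 5:vx, 7:vx, 10:tri, 11:vx, 12:vx, 13:vx, 14:tri, 15:tri, 16:tri, 17:tri, 18:vx, 19:vx, 20:vx, 21:tri, 22:tri, 23:tri, 24:tri
edges: (10,0,c); (10,3,c); (10,5,c); (14,0,c); (14,11,c); (14,13,c); (15,5,c); (15,11,c); (15,12,c); (16,7,c); (16,12,c); (16,13,c); (17,11,c); (17,12,c); (17,13,c); (21,0,c); (21,18,c); (21,20,c); (22,5,c); (22,18,c); (22,19,c); (23,7,c); (23,19,c); (23,20,c); (24,18,c); (24,19,c); (24,20,c)


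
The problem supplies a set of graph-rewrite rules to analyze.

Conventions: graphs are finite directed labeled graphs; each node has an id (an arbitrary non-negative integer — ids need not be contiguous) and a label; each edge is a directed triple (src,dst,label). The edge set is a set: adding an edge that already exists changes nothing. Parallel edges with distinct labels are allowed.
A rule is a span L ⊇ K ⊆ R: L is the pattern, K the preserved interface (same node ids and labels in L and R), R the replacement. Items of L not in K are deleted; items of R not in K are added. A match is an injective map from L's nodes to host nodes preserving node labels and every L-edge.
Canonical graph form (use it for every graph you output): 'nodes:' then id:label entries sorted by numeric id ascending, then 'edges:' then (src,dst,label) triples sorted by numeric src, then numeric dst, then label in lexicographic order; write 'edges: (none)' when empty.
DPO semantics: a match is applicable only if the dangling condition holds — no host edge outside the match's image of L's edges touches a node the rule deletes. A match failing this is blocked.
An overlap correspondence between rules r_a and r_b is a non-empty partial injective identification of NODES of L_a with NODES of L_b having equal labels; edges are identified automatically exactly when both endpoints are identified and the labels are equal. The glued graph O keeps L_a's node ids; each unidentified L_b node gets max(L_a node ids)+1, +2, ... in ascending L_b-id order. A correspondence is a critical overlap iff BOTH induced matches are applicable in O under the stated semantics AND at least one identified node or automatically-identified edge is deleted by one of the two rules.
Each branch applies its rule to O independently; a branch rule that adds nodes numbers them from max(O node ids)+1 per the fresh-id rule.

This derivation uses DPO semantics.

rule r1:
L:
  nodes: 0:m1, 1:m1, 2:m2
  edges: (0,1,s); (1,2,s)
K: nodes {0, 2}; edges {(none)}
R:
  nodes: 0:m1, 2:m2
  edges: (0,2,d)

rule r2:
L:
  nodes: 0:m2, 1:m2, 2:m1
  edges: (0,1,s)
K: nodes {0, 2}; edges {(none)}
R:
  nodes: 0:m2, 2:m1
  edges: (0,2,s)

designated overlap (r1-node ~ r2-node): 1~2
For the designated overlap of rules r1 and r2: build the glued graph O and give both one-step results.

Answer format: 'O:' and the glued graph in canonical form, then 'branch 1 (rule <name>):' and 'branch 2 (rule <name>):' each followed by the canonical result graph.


O:
nodes: 0:m1, 1:m1, 2:m2, 3:m2, 4:m2
edges: (0,1,s); (1,2,s); (3,4,s)
branch 1 (rule r1):
nodes: 0:m1, 2:m2, 3:m2, 4:m2
edges: (0,2,d); (3,4,s)
branch 2 (rule r2):
nodes: 0:m1, 1:m1, 2:m2, 3:m2
edges: (0,1,s); (1,2,s); (3,1,s)


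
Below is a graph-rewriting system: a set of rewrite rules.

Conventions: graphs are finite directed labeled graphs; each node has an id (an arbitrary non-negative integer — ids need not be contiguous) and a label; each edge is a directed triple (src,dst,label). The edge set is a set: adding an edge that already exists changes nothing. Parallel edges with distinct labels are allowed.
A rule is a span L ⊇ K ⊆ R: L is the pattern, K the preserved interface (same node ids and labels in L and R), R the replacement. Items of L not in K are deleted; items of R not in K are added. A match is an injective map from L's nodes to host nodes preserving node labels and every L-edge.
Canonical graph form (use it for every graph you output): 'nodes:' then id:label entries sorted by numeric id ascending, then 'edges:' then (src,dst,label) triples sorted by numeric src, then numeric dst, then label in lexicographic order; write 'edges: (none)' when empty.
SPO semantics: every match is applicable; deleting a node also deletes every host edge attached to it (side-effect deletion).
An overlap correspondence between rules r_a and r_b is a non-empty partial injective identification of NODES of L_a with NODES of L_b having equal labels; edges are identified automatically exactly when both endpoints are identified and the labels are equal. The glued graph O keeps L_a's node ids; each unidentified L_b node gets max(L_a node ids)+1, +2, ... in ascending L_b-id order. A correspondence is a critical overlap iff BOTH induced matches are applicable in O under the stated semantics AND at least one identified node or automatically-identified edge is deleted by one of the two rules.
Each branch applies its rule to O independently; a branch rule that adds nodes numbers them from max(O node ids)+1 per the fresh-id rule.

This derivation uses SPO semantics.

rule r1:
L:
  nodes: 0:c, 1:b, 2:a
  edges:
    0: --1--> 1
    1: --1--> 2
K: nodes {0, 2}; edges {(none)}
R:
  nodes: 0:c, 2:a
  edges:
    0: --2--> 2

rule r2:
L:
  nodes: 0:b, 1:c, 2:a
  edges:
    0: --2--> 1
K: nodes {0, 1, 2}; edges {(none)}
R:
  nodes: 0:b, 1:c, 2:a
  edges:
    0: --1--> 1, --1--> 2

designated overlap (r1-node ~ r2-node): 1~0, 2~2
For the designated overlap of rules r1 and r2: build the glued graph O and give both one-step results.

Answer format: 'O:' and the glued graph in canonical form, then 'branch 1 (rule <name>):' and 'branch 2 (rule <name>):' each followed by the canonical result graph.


O:
nodes: 0:c, 1:b, 2:a, 3:c
edges: (0,1,1); (1,2,1); (1,3,2)
branch 1 (rule r1):
nodes: 0:c, 2:a, 3:c
edges: (0,2,2)
branch 2 (rule r2):
nodes: 0:c, 1:b, 2:a, 3:c
edges: (0,1,1); (1,2,1); (1,3,1)


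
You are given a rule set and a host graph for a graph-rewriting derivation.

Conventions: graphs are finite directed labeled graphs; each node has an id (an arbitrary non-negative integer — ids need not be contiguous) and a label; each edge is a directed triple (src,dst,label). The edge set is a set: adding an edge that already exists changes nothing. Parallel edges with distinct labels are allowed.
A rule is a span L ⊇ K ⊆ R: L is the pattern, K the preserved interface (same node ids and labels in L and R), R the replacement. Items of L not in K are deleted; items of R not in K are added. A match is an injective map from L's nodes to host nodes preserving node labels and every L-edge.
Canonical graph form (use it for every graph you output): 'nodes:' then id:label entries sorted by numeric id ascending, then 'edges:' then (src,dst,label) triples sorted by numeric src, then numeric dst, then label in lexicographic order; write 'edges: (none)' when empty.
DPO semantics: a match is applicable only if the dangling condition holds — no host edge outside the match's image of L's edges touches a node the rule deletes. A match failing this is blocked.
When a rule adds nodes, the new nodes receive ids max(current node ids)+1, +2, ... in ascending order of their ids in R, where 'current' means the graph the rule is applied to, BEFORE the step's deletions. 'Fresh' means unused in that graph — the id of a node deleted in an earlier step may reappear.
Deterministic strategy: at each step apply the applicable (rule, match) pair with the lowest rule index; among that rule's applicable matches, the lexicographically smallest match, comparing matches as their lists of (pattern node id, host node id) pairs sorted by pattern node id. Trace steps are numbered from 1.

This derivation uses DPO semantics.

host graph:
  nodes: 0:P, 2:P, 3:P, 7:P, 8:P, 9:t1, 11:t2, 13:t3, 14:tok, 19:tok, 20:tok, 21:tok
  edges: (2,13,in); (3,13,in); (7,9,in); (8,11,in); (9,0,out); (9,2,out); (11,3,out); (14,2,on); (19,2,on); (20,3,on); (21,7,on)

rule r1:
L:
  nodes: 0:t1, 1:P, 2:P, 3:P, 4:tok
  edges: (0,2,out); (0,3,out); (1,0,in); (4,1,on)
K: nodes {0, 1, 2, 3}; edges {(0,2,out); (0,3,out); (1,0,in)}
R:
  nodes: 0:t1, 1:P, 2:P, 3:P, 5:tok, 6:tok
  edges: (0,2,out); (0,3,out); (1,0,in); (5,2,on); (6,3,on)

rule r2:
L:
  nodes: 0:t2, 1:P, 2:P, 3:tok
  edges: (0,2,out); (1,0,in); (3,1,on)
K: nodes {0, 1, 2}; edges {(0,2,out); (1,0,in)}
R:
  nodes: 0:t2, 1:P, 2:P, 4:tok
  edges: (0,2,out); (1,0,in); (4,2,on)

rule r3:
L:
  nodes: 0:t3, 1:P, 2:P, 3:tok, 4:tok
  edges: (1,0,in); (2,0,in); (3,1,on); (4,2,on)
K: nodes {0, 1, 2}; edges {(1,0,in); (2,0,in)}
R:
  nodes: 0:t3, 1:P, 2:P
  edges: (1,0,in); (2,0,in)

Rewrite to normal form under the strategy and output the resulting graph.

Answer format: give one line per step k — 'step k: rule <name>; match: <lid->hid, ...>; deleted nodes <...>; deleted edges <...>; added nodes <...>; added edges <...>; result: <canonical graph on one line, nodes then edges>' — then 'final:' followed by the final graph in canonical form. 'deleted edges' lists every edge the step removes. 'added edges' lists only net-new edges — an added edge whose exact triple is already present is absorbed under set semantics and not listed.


step 1: rule r1; match: 0->9, 1->7, 2->0, 3->2, 4->21; deleted nodes 21; deleted edges (21,7,on); added nodes 22, 23; added edges (22,0,on); (23,2,on); result: nodes: 0:P, 2:P, 3:P, 7:P, 8:P, 9:t1, 11:t2, 13:t3, 14:tok, 19:tok, 20:tok, 22:tok, 23:tok edges: (2,13,in); (3,13,in); (7,9,in); (8,11,in); (9,0,out); (9,2,out); (11,3,out); (14,2,on); (19,2,on); (20,3,on); (22,0,on); (23,2,on)
step 2: rule r3; match: 0->13, 1->2, 2->3, 3->14, 4->20; deleted nodes 14, 20; deleted edges (14,2,on); (20,3,on); added nodes (none); added edges (none); result: nodes: 0:P, 2:P, 3:P, 7:P, 8:P, 9:t1, 11:t2, 13:t3, 19:tok, 22:tok, 23:tok edges: (2,13,in); (3,13,in); (7,9,in); (8,11,in); (9,0,out); (9,2,out); (11,3,out); (19,2,on); (22,0,on); (23,2,on)
final:
nodes: 0:P, 2:P, 3:P, 7:P, 8:P, 9:t1, 11:t2, 13:t3, 19:tok, 22:tok, 23:tok
edges: (2,13,in); (3,13,in); (7,9,in); (8,11,in); (9,0,out); (9,2,out); (11,3,out); (19,2,on); (22,0,on); (23,2,on)


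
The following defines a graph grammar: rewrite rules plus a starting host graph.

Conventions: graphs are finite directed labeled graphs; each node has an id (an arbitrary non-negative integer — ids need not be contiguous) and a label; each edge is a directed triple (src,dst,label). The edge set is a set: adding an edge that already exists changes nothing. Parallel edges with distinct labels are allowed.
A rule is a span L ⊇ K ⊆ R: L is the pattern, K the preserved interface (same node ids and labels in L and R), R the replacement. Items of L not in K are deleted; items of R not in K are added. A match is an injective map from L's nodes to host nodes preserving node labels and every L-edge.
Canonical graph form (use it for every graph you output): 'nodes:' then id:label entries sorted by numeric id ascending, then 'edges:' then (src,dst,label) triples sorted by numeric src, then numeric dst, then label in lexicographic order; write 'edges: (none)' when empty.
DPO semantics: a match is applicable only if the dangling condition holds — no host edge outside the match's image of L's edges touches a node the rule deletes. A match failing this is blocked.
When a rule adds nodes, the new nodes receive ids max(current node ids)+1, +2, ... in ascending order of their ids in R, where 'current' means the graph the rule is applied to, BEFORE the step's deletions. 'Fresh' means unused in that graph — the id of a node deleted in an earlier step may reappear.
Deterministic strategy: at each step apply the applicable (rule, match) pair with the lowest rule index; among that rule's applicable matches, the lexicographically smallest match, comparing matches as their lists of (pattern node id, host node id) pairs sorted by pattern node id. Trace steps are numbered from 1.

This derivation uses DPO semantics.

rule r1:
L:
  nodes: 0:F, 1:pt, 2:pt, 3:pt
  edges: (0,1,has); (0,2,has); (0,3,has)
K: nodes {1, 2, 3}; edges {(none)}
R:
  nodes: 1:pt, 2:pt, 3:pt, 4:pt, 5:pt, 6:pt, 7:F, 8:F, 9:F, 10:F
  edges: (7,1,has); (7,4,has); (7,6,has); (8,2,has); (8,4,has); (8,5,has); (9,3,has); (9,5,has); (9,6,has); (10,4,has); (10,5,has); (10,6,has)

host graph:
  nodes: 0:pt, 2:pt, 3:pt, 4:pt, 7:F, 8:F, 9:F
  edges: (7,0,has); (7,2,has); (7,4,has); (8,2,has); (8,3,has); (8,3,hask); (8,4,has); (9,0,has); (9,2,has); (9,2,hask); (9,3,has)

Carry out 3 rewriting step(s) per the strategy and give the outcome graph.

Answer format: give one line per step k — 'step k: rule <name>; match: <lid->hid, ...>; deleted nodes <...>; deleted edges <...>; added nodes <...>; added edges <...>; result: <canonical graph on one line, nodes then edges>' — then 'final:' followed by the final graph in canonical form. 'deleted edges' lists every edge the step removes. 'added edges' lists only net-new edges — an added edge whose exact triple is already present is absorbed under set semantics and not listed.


step 1: rule r1; match: 0->7, 1->0, 2->2, 3->4; deleted nodes 7; deleted edges (7,0,has); (7,2,has); (7,4,has); added nodes 10, 11, 12, 13, 14, 15, 16; added edges (13,0,has); (13,10,has); (13,12,has); (14,2,has); (14,10,has); (14,11,has); (15,4,has); (15,11,has); (15,12,has); (16,10,has); (16,11,has); (16,12,has); result: nodes: 0:pt, 2:pt, 3:pt, 4:pt, 8:F, 9:F, 10:pt, 11:pt, 12:pt, 13:F, 14:F, 15:F, 16:F edges: (8,2,has); (8,3,has); (8,3,hask); (8,4,has); (9,0,has); (9,2,has); (9,2,hask); (9,3,has); (13,0,has); (13,10,has); (13,12,has); (14,2,has); (14,10,has); (14,11,has); (15,4,has); (15,11,has); (15,12,has); (16,10,has); (16,11,has); (16,12,has)
step 2: rule r1; match: 0->13, 1->0, 2->10, 3->12; deleted nodes 13; deleted edges (13,0,has); (13,10,has); (13,12,has); added nodes 17, 18, 19, 20, 21, 22, 23; added edges (20,0,has); (20,17,has); (20,19,has); (21,10,has); (21,17,has); (21,18,has); (22,12,has); (22,18,has); (22,19,has); (23,17,has); (23,18,has); (23,19,has); result: nodes: 0:pt, 2:pt, 3:pt, 4:pt, 8:F, 9:F, 10:pt, 11:pt, 12:pt, 14:F, 15:F, 16:F, 17:pt, 18:pt, 19:pt, 20:F, 21:F, 22:F, 23:F edges: (8,2,has); (8,3,has); (8,3,hask); (8,4,has); (9,0,has); (9,2,has); (9,2,hask); (9,3,has); (14,2,has); (14,10,has); (14,11,has); (15,4,has); (15,11,has); (15,12,has); (16,10,has); (16,11,has); (16,12,has); (20,0,has); (20,17,has); (20,19,has); (21,10,has); (21,17,has); (21,18,has); (22,12,has); (22,18,has); (22,19,has); (23,17,has); (23,18,has); (23,19,has)
step 3: rule r1; match: 0->14, 1->2, 2->10, 3->11; deleted nodes 14; deleted edges (14,2,has); (14,10,has); (14,11,has); added nodes 24, 25, 26, 27, 28, 29, 30; added edges (27,2,has); (27,24,has); (27,26,has); (28,10,has); (28,24,has); (28,25,has); (29,11,has); (29,25,has); (29,26,has); (30,24,has); (30,25,has); (30,26,has); result: nodes: 0:pt, 2:pt, 3:pt, 4:pt, 8:F, 9:F, 10:pt, 11:pt, 12:pt, 15:F, 16:F, 17:pt, 18:pt, 19:pt, 20:F, 21:F, 22:F, 23:F, 24:pt, 25:pt, 26:pt, 27:F, 28:F, 29:F, 30:F edges: (8,2,has); (8,3,has); (8,3,hask); (8,4,has); (9,0,has); (9,2,has); (9,2,hask); (9,3,has); (15,4,has); (15,11,has); (15,12,has); (16,10,has); (16,11,has); (16,12,has); (20,0,has); (20,17,has); (20,19,has); (21,10,has); (21,17,has); (21,18,has); (22,12,has); (22,18,has); (22,19,has); (23,17,has); (23,18,has); (23,19,has); (27,2,has); (27,24,has); (27,26,has); (28,10,has); (28,24,has); (28,25,has); (29,11,has); (29,25,has); (29,26,has); (30,24,has); (30,25,has); (30,26,has)
final:
nodes: 0:pt, 2:pt, 3:pt, 4:pt, 8:F, 9:F, 10:pt, 11:pt, 12:pt, 15:F, 16:F, 17:pt, 18:pt, 19:pt, 20:F, 21:F, 22:F, 23:F, 24:pt, 25:pt, 26:pt, 27:F, 28:F, 29:F, 30:F
edges: (8,2,has); (8,3,has); (8,3,hask); (8,4,has); (9,0,has); (9,2,has); (9,2,hask); (9,3,has); (15,4,has); (15,11,has); (15,12,has); (16,10,has); (16,11,has); (16,12,has); (20,0,has); (20,17,has); (20,19,has); (21,10,has); (21,17,has); (21,18,has); (22,12,has); (22,18,has); (22,19,has); (23,17,has); (23,18,has); (23,19,has); (27,2,has); (27,24,has); (27,26,has); (28,10,has); (28,24,has); (28,25,has); (29,11,has); (29,25,has); (29,26,has); (30,24,has); (30,25,has); (30,26,has)


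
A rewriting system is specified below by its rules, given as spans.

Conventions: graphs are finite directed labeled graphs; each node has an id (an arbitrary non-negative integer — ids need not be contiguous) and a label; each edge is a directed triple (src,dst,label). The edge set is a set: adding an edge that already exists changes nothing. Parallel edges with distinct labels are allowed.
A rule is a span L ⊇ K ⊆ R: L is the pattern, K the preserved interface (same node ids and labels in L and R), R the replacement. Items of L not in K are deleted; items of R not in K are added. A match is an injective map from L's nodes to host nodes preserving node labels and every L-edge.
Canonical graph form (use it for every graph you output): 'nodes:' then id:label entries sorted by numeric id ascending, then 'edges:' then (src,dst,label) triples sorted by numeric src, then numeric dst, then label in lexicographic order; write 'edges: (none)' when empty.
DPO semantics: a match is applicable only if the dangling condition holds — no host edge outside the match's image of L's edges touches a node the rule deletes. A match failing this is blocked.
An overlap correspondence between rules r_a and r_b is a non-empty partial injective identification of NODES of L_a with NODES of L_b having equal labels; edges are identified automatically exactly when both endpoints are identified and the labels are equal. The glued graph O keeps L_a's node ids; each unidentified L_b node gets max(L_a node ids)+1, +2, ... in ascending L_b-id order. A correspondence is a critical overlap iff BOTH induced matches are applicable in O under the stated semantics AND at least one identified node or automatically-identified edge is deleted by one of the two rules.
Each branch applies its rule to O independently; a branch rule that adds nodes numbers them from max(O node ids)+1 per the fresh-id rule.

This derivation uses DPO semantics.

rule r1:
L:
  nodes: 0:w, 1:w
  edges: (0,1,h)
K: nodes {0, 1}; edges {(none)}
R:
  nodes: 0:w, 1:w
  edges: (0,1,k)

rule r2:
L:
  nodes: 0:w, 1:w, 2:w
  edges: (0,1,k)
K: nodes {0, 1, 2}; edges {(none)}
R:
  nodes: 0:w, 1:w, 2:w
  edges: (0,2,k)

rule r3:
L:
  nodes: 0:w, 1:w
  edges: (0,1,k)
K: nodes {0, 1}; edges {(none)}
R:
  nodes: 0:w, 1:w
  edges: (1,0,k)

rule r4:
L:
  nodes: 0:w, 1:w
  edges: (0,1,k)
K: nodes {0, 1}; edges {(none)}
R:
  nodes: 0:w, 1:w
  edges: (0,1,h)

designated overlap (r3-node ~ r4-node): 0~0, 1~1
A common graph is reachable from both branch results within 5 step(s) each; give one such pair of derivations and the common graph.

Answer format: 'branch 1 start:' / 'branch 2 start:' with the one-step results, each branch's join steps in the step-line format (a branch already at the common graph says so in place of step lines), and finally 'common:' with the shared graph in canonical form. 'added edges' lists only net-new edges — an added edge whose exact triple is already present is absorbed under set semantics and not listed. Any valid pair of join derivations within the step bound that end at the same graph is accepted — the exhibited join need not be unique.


branch 1 start:
nodes: 0:w, 1:w
edges: (1,0,k)
branch 2 start:
nodes: 0:w, 1:w
edges: (0,1,h)
branch 1 step 1: rule r3; match: 0->1, 1->0; deleted nodes (none); deleted edges (1,0,k); added nodes (none); added edges (0,1,k); result: nodes: 0:w, 1:w edges: (0,1,k)
branch 2 step 1: rule r1; match: 0->0, 1->1; deleted nodes (none); deleted edges (0,1,h); added nodes (none); added edges (0,1,k); result: nodes: 0:w, 1:w edges: (0,1,k)
common:
nodes: 0:w, 1:w
edges: (0,1,k)


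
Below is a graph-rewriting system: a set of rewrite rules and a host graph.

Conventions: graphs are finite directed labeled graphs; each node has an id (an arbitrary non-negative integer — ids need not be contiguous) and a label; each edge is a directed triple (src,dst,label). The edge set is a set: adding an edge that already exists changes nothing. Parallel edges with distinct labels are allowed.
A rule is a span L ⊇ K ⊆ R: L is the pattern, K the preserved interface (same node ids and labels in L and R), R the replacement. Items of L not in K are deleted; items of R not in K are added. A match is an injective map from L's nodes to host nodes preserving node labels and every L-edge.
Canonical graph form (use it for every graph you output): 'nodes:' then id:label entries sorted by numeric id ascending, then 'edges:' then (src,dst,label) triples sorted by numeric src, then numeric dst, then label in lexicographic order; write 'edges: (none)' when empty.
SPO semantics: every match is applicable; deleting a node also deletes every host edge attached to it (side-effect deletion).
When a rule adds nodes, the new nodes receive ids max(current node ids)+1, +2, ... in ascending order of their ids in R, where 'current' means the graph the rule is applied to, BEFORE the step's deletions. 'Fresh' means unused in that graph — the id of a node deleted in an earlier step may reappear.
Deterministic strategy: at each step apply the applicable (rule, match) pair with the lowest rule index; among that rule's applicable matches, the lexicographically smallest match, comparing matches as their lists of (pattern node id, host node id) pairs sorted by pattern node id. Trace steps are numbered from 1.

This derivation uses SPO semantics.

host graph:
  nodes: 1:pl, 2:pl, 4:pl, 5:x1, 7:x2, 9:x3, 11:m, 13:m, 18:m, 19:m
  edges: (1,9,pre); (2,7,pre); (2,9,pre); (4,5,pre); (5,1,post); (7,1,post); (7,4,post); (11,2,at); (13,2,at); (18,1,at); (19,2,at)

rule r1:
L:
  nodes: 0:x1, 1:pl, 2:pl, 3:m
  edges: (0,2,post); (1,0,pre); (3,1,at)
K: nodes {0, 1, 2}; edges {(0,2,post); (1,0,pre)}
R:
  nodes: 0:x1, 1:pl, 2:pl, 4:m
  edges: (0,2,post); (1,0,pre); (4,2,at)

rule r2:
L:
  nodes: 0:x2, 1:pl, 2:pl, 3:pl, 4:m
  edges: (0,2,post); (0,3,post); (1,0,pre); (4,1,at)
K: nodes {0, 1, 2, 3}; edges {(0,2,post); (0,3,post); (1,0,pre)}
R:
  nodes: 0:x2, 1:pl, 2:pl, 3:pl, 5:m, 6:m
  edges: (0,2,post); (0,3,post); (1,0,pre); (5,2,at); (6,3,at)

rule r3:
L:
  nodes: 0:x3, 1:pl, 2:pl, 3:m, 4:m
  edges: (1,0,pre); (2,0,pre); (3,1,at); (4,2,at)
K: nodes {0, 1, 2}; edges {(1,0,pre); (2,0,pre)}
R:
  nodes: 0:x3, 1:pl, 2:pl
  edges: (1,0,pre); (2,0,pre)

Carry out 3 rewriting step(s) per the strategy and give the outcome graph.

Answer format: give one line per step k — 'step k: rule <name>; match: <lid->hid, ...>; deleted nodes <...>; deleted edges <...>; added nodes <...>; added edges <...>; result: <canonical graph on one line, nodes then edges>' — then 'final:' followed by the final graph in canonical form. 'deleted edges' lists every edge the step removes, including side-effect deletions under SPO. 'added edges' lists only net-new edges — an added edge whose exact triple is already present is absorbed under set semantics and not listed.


step 1: rule r2; match: 0->7, 1->2, 2->1, 3->4, 4->11; deleted nodes 11; deleted edges (11,2,at); added nodes 20, 21; added edges (20,1,at); (21,4,at); result: nodes: 1:pl, 2:pl, 4:pl, 5:x1, 7:x2, 9:x3, 13:m, 18:m, 19:m, 20:m, 21:m edges: (1,9,pre); (2,7,pre); (2,9,pre); (4,5,pre); (5,1,post); (7,1,post); (7,4,post); (13,2,at); (18,1,at); (19,2,at); (20,1,at); (21,4,at)
step 2: rule r1; match: 0->5, 1->4, 2->1, 3->21; deleted nodes 21; deleted edges (21,4,at); added nodes 22; added edges (22,1,at); result: nodes: 1:pl, 2:pl, 4:pl, 5:x1, 7:x2, 9:x3, 13:m, 18:m, 19:m, 20:m, 22:m edges: (1,9,pre); (2,7,pre); (2,9,pre); (4,5,pre); (5,1,post); (7,1,post); (7,4,post); (13,2,at); (18,1,at); (19,2,at); (20,1,at); (22,1,at)
step 3: rule r2; match: 0->7, 1->2, 2->1, 3->4, 4->13; deleted nodes 13; deleted edges (13,2,at); added nodes 23, 24; added edges (23,1,at); (24,4,at); result: nodes: 1:pl, 2:pl, 4:pl, 5:x1, 7:x2, 9:x3, 18:m, 19:m, 20:m, 22:m, 23:m, 24:m edges: (1,9,pre); (2,7,pre); (2,9,pre); (4,5,pre); (5,1,post); (7,1,post); (7,4,post); (18,1,at); (19,2,at); (20,1,at); (22,1,at); (23,1,at); (24,4,at)
final:
nodes: 1:pl, 2:pl, 4:pl, 5:x1, 7:x2, 9:x3, 18:m, 19:m, 20:m, 22:m, 23:m, 24:m
edges: (1,9,pre); (2,7,pre); (2,9,pre); (4,5,pre); (5,1,post); (7,1,post); (7,4,post); (18,1,at); (19,2,at); (20,1,at); (22,1,at); (23,1,at); (24,4,at)


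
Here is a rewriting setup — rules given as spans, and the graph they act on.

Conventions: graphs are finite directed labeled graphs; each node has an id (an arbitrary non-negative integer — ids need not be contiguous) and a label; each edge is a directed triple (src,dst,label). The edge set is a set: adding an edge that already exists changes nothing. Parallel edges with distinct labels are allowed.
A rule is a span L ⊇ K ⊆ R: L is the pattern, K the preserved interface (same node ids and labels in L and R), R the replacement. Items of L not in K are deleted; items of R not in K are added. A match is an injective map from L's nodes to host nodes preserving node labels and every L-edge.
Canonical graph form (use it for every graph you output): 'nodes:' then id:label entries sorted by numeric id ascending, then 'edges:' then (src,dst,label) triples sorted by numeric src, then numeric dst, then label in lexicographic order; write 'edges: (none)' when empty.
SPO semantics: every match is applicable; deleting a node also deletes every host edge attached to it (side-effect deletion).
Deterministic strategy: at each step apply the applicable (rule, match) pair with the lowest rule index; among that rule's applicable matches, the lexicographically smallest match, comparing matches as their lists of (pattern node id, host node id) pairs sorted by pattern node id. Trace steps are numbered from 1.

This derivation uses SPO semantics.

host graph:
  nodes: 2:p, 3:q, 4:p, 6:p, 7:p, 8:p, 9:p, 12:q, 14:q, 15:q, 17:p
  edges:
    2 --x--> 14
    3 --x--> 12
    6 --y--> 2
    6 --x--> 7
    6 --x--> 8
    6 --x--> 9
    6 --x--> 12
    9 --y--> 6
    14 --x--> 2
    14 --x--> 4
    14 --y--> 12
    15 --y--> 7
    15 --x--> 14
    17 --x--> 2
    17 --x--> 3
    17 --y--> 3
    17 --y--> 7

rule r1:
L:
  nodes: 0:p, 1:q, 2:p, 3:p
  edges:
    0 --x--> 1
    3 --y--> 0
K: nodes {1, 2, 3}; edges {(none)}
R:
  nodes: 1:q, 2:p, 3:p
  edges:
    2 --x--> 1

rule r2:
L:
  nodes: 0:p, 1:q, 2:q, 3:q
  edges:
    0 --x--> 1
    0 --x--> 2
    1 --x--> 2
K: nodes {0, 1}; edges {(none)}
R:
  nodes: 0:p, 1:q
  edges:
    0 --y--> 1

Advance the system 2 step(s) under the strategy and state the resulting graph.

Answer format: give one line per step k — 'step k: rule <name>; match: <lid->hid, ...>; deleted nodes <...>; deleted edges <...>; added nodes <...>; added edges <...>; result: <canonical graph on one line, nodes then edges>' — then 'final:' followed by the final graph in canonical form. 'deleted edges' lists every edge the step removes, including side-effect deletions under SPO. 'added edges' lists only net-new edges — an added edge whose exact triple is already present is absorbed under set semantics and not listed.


step 1: rule r1; match: 0->2, 1->14, 2->4, 3->6; deleted nodes 2; deleted edges (2,14,x); (6,2,y); (14,2,x); (17,2,x); added nodes (none); added edges (4,14,x); result: nodes: 3:q, 4:p, 6:p, 7:p, 8:p, 9:p, 12:q, 14:q, 15:q, 17:p edges: (3,12,x); (4,14,x); (6,7,x); (6,8,x); (6,9,x); (6,12,x); (9,6,y); (14,4,x); (14,12,y); (15,7,y); (15,14,x); (17,3,x); (17,3,y); (17,7,y)
step 2: rule r1; match: 0->6, 1->12, 2->4, 3->9; deleted nodes 6; deleted edges (6,7,x); (6,8,x); (6,9,x); (6,12,x); (9,6,y); added nodes (none); added edges (4,12,x); result: nodes: 3:q, 4:p, 7:p, 8:p, 9:p, 12:q, 14:q, 15:q, 17:p edges: (3,12,x); (4,12,x); (4,14,x); (14,4,x); (14,12,y); (15,7,y); (15,14,x); (17,3,x); (17,3,y); (17,7,y)
final:
nodes: 3:q, 4:p, 7:p, 8:p, 9:p, 12:q, 14:q, 15:q, 17:p
edges: (3,12,x); (4,12,x); (4,14,x); (14,4,x); (14,12,y); (15,7,y); (15,14,x); (17,3,x); (17,3,y); (17,7,y)
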